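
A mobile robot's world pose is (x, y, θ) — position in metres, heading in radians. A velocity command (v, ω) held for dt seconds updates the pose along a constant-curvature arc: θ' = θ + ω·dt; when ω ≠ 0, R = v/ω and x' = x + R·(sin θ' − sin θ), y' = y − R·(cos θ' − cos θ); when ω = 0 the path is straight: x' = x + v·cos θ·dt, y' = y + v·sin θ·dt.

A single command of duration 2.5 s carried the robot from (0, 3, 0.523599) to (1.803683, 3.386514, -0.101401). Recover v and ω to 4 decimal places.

Δθ = -0.101401 − 0.523599 = -0.625000
ω = Δθ/dt = -0.625000/2.5 = -0.2500
R = Δx/(sin θ' − sin θ) = -3.0000
v = R·ω = -3.0000·-0.2500 = 0.7500

v = 0.7500, ω = -0.2500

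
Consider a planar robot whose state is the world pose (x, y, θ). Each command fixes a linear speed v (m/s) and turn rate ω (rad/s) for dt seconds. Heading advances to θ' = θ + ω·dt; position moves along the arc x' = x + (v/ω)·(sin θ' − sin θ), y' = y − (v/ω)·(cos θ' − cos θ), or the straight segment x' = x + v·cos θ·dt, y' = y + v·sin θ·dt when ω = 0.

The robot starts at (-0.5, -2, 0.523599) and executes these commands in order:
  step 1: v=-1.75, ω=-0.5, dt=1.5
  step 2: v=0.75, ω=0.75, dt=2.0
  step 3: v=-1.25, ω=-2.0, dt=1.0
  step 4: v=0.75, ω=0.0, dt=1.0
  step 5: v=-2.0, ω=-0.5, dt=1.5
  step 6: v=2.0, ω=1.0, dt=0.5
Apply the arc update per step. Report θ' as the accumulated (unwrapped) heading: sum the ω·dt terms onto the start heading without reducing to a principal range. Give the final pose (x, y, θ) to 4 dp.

step 1: θ'=-0.2264 (R=3.5000) → pose (-3.0357, -2.3796, -0.2264)
step 2: θ'=1.2736 (R=1.0000) → pose (-1.8550, -1.6980, 1.2736)
step 3: θ'=-0.7264 (R=0.6250) → pose (-2.8677, -1.9822, -0.7264)
step 4: θ'=-0.7264 (straight) → pose (-2.3071, -2.4803, -0.7264)
step 5: θ'=-1.4764 (R=4.0000) → pose (-3.6325, 0.1330, -1.4764)
step 6: θ'=-0.9764 (R=2.0000) → pose (-3.2984, -0.7985, -0.9764)

(-3.2984, -0.7985, -0.9764)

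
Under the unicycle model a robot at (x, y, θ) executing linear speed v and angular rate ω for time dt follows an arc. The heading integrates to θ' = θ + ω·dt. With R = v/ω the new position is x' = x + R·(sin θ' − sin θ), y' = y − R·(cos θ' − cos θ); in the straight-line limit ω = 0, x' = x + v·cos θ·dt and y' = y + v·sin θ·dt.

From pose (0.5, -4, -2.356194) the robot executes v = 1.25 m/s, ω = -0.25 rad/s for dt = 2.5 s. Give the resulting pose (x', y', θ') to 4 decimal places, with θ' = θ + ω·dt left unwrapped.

(-2.2370, -5.4003, -2.9812)

θ' = -2.3562 + -0.25·2.5 = -2.9812
R = v/ω = 1.25/-0.25 = -5.0000
x' = 0.5 + -5.0000·(sin -2.9812 − sin -2.3562) = -2.2370
y' = -4 − -5.0000·(cos -2.9812 − cos -2.3562) = -5.4003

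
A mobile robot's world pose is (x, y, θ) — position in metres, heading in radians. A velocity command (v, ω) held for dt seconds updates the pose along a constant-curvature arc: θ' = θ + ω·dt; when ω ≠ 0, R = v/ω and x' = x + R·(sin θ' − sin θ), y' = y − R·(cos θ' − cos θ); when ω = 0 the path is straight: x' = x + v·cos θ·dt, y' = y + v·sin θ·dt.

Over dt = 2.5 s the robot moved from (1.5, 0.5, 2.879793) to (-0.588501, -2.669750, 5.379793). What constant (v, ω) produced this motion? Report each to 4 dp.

Δθ = 5.379793 − 2.879793 = 2.500000
ω = Δθ/dt = 2.500000/2.5 = 1.0000
R = −Δy/(cos θ' − cos θ) = 2.0000
v = R·ω = 2.0000·1.0000 = 2.0000

v = 2.0000, ω = 1.0000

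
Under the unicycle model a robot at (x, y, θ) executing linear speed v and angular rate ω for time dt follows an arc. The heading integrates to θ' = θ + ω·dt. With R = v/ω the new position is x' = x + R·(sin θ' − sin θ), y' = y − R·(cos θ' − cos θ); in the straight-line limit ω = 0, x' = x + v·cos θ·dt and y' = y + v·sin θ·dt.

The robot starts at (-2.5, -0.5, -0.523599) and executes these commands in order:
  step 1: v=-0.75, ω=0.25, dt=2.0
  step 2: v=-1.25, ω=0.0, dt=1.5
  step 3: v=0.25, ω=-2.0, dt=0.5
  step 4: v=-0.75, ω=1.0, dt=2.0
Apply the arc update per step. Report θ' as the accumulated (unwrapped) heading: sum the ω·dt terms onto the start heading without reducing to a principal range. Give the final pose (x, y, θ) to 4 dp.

(-6.9617, -0.0848, 0.9764)

step 1: θ'=-0.0236 (R=-3.0000) → pose (-3.9292, -0.0989, -0.0236)
step 2: θ'=-0.0236 (straight) → pose (-5.8037, -0.0547, -0.0236)
step 3: θ'=-1.0236 (R=-0.1250) → pose (-5.6999, -0.1146, -1.0236)
step 4: θ'=0.9764 (R=-0.7500) → pose (-6.9617, -0.0848, 0.9764)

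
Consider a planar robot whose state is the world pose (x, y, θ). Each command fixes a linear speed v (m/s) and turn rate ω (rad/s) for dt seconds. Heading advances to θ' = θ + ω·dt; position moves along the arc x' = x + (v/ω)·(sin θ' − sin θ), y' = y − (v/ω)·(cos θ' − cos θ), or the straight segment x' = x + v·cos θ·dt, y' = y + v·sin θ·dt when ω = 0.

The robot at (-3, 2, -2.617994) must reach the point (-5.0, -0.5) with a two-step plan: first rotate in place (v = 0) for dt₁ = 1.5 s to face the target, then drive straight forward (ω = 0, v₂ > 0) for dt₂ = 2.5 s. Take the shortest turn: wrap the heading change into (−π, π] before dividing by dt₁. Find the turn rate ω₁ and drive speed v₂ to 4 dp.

ω₁ = 0.2483, v₂ = 1.2806

heading to target = atan2(-0.5−2, -5−-3) = -2.2455
Δθ = wrap(-2.2455 − -2.6180) = 0.3725; ω₁ = Δθ/dt₁ = 0.2483
distance = √((-5−-3)² + (-0.5−2)²) = 3.2016; v₂ = distance/dt₂ = 1.2806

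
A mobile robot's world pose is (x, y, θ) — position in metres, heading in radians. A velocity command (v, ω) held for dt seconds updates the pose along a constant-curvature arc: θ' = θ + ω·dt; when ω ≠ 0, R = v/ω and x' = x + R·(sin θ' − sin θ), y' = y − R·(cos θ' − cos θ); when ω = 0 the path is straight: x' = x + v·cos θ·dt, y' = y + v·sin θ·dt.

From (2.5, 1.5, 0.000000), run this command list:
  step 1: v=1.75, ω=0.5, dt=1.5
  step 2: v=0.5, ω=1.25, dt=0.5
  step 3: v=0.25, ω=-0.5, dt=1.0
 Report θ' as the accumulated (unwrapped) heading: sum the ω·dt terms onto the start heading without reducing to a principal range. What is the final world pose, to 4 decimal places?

step 1: θ'=0.7500 (R=3.5000) → pose (4.8857, 2.4391, 0.7500)
step 2: θ'=1.3750 (R=0.4000) → pose (5.0054, 2.6539, 1.3750)
step 3: θ'=0.8750 (R=-0.5000) → pose (5.1121, 2.8772, 0.8750)

(5.1121, 2.8772, 0.8750)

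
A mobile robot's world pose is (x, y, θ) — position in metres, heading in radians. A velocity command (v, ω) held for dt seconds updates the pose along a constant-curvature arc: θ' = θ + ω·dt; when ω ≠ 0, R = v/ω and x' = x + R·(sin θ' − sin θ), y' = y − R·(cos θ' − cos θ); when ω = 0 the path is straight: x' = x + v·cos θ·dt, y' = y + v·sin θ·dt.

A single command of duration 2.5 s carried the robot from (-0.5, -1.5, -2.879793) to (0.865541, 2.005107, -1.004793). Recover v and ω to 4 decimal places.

v = -1.7500, ω = 0.7500

Δθ = -1.004793 − -2.879793 = 1.875000
ω = Δθ/dt = 1.875000/2.5 = 0.7500
R = −Δy/(cos θ' − cos θ) = -2.3333
v = R·ω = -2.3333·0.7500 = -1.7500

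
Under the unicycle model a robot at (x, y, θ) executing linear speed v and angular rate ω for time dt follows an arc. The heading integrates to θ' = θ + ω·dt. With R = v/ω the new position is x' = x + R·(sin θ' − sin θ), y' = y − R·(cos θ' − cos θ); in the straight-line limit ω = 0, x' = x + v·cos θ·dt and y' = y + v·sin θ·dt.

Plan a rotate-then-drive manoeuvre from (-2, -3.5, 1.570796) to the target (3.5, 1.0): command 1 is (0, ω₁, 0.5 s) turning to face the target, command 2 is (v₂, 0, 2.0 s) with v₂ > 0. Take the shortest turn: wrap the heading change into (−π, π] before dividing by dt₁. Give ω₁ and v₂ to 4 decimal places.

heading to target = atan2(1−-3.5, 3.5−-2) = 0.6857
Δθ = wrap(0.6857 − 1.5708) = -0.8851; ω₁ = Δθ/dt₁ = -1.7701
distance = √((3.5−-2)² + (1−-3.5)²) = 7.1063; v₂ = distance/dt₂ = 3.5532

ω₁ = -1.7701, v₂ = 3.5532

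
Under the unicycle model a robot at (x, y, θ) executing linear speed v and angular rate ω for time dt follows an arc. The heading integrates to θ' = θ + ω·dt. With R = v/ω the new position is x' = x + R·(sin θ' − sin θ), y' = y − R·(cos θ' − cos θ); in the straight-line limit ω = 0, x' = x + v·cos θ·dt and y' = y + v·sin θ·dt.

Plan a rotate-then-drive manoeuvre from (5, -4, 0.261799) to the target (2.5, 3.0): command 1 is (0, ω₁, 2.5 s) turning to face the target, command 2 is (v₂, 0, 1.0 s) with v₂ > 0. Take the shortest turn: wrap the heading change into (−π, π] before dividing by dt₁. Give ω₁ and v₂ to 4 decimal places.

ω₁ = 0.6608, v₂ = 7.4330

heading to target = atan2(3−-4, 2.5−5) = 1.9138
Δθ = wrap(1.9138 − 0.2618) = 1.6520; ω₁ = Δθ/dt₁ = 0.6608
distance = √((2.5−5)² + (3−-4)²) = 7.4330; v₂ = distance/dt₂ = 7.4330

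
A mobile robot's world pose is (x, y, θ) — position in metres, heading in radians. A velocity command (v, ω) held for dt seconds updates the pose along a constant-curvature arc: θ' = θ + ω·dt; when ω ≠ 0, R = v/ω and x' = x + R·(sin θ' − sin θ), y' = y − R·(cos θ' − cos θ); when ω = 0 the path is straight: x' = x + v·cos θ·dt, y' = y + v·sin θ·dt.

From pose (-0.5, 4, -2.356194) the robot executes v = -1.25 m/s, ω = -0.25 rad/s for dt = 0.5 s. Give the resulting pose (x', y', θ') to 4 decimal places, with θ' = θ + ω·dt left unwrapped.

θ' = -2.3562 + -0.25·0.5 = -2.4812
R = v/ω = -1.25/-0.25 = 5.0000
x' = -0.5 + 5.0000·(sin -2.4812 − sin -2.3562) = -0.0316
y' = 4 − 5.0000·(cos -2.4812 − cos -2.3562) = 4.4132

(-0.0316, 4.4132, -2.4812)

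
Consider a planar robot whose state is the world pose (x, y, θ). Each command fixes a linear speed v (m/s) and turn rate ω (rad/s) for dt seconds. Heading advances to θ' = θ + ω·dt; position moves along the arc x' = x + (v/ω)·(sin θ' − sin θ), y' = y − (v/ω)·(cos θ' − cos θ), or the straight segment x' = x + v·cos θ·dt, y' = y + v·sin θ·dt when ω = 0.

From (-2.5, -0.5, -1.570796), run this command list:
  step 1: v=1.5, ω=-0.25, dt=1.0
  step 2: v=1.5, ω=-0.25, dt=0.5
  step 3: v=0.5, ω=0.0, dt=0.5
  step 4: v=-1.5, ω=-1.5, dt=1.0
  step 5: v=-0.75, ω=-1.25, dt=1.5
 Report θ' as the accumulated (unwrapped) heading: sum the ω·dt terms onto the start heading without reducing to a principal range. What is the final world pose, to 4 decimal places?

step 1: θ'=-1.8208 (R=-6.0000) → pose (-2.6865, -1.9844, -1.8208)
step 2: θ'=-1.9458 (R=-6.0000) → pose (-2.9170, -2.6976, -1.9458)
step 3: θ'=-1.9458 (straight) → pose (-3.0085, -2.9303, -1.9458)
step 4: θ'=-3.4458 (R=1.0000) → pose (-1.7785, -2.3424, -3.4458)
step 5: θ'=-5.3208 (R=0.6000) → pose (-1.4659, -3.2578, -5.3208)

(-1.4659, -3.2578, -5.3208)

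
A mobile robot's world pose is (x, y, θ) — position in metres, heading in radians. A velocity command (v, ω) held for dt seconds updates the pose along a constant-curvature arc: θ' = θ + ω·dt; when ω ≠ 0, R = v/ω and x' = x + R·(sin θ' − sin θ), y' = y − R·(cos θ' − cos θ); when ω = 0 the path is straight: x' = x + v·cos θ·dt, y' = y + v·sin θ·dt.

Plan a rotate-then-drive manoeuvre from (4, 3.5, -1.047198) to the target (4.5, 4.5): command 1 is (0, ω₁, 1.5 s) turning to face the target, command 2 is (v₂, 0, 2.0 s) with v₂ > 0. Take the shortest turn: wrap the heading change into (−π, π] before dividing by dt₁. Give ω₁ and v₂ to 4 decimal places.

ω₁ = 1.4362, v₂ = 0.5590

heading to target = atan2(4.5−3.5, 4.5−4) = 1.1071
Δθ = wrap(1.1071 − -1.0472) = 2.1543; ω₁ = Δθ/dt₁ = 1.4362
distance = √((4.5−4)² + (4.5−3.5)²) = 1.1180; v₂ = distance/dt₂ = 0.5590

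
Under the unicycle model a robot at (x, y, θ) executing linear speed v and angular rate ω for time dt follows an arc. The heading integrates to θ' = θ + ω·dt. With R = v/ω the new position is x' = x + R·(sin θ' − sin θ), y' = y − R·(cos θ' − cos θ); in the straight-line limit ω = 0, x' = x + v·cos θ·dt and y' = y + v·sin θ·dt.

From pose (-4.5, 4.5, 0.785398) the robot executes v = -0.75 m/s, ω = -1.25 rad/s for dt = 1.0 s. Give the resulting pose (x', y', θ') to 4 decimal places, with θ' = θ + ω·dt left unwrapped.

θ' = 0.7854 + -1.25·1.0 = -0.4646
R = v/ω = -0.75/-1.25 = 0.6000
x' = -4.5 + 0.6000·(sin -0.4646 − sin 0.7854) = -5.1931
y' = 4.5 − 0.6000·(cos -0.4646 − cos 0.7854) = 4.3879

(-5.1931, 4.3879, -0.4646)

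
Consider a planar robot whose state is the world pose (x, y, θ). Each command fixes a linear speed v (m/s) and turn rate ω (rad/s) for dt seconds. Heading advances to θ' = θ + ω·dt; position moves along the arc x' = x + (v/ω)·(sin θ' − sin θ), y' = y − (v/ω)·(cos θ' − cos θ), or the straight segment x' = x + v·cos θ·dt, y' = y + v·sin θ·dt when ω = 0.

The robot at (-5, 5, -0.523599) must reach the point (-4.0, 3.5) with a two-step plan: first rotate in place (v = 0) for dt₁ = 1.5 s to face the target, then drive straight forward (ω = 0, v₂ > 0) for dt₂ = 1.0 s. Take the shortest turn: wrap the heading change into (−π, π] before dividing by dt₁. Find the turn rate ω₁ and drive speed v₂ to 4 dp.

ω₁ = -0.3061, v₂ = 1.8028

heading to target = atan2(3.5−5, -4−-5) = -0.9828
Δθ = wrap(-0.9828 − -0.5236) = -0.4592; ω₁ = Δθ/dt₁ = -0.3061
distance = √((-4−-5)² + (3.5−5)²) = 1.8028; v₂ = distance/dt₂ = 1.8028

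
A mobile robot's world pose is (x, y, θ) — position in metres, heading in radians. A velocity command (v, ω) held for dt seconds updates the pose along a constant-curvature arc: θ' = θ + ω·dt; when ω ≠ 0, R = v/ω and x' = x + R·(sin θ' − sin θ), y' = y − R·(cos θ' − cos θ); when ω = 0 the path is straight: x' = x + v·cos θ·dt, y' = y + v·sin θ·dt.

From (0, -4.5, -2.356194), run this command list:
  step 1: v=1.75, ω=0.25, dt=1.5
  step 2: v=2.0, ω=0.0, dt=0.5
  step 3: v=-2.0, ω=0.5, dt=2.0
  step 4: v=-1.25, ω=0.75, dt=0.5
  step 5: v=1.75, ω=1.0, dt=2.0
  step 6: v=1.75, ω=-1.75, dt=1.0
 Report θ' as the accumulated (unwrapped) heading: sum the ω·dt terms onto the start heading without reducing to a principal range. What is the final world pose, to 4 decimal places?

(1.4059, -1.4197, -0.3562)

step 1: θ'=-1.9812 (R=7.0000) → pose (-1.4690, -6.6569, -1.9812)
step 2: θ'=-1.9812 (straight) → pose (-1.8680, -7.5739, -1.9812)
step 3: θ'=-0.9812 (R=-4.0000) → pose (-2.2112, -3.7539, -0.9812)
step 4: θ'=-0.6062 (R=-1.6667) → pose (-2.6469, -3.3109, -0.6062)
step 5: θ'=1.3938 (R=1.7500) → pose (0.0729, -2.1808, 1.3938)
step 6: θ'=-0.3562 (R=-1.0000) → pose (1.4059, -1.4197, -0.3562)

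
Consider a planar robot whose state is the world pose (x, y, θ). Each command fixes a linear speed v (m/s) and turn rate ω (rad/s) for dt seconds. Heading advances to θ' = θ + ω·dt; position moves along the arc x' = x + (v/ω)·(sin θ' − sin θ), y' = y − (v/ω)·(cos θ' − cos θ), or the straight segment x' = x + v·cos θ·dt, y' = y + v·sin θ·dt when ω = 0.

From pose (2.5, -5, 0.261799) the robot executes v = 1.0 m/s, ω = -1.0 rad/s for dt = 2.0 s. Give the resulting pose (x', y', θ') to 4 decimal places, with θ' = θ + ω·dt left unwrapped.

θ' = 0.2618 + -1.0·2.0 = -1.7382
R = v/ω = 1.0/-1.0 = -1.0000
x' = 2.5 + -1.0000·(sin -1.7382 − sin 0.2618) = 3.7448
y' = -5 − -1.0000·(cos -1.7382 − cos 0.2618) = -6.1325

(3.7448, -6.1325, -1.7382)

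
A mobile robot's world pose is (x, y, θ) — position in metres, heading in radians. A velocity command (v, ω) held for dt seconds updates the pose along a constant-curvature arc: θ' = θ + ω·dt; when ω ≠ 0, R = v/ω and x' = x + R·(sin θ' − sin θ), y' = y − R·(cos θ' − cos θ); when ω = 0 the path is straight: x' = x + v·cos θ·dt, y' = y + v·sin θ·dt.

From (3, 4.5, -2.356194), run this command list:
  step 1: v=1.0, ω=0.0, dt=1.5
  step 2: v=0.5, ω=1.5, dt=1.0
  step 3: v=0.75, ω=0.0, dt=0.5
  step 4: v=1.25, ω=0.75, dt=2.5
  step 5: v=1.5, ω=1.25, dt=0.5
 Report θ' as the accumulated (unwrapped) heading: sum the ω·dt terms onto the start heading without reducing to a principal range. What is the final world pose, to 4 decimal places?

(5.0221, 3.6370, 1.6438)

step 1: θ'=-2.3562 (straight) → pose (1.9393, 3.4393, -2.3562)
step 2: θ'=-0.8562 (R=0.3333) → pose (1.9233, 2.9852, -0.8562)
step 3: θ'=-0.8562 (straight) → pose (2.1690, 2.7019, -0.8562)
step 4: θ'=1.0188 (R=1.6667) → pose (4.8471, 2.9202, 1.0188)
step 5: θ'=1.6438 (R=1.2000) → pose (5.0221, 3.6370, 1.6438)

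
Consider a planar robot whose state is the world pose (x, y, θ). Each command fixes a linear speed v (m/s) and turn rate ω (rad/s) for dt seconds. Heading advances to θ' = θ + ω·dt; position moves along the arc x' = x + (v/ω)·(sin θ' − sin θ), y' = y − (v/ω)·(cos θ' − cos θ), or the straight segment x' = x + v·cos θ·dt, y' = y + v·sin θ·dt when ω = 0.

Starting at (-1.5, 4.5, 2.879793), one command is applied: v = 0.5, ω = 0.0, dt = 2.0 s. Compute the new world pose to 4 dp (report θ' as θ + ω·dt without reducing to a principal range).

θ' = 2.8798 + 0.0·2.0 = 2.8798
ω = 0 → straight: x' = -1.5 + 0.5·cos(2.8798)·2.0 = -2.4659
y' = 4.5 + 0.5·sin(2.8798)·2.0 = 4.7588

(-2.4659, 4.7588, 2.8798)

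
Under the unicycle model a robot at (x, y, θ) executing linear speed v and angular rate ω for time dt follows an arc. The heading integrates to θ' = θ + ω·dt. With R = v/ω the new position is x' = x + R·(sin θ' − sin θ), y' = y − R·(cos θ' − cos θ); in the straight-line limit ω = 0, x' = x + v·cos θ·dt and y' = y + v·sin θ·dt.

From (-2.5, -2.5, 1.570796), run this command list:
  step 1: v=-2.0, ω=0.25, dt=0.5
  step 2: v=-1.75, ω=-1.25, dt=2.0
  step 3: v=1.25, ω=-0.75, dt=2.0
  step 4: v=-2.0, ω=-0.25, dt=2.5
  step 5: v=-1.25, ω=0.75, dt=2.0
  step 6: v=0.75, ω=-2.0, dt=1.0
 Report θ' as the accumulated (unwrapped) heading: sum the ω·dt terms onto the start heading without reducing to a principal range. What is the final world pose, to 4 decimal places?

step 1: θ'=1.6958 (R=-8.0000) → pose (-2.4376, -3.4974, 1.6958)
step 2: θ'=-0.8042 (R=1.4000) → pose (-4.8350, -4.6431, -0.8042)
step 3: θ'=-2.3042 (R=-1.6667) → pose (-4.7974, -6.9149, -2.3042)
step 4: θ'=-2.9292 (R=8.0000) → pose (-0.5405, -4.4499, -2.9292)
step 5: θ'=-1.4292 (R=-1.6667) → pose (0.7581, -2.5855, -1.4292)
step 6: θ'=-3.4292 (R=-0.3750) → pose (0.2805, -2.9980, -3.4292)

(0.2805, -2.9980, -3.4292)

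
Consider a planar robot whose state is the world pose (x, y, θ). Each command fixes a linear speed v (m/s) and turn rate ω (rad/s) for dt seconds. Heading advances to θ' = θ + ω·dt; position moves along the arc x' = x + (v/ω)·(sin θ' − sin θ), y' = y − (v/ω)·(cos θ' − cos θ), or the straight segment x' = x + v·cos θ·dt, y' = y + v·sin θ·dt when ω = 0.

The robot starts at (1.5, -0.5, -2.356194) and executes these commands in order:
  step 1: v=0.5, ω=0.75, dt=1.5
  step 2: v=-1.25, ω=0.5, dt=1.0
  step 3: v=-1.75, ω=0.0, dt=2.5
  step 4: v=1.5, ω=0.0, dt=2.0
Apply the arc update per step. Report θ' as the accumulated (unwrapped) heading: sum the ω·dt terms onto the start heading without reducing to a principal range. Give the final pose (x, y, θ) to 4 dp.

(-0.3685, 0.7529, -0.7312)

step 1: θ'=-1.2312 (R=0.6667) → pose (1.3428, -1.1935, -1.2312)
step 2: θ'=-0.7312 (R=-2.5000) → pose (0.6550, -0.1653, -0.7312)
step 3: θ'=-0.7312 (straight) → pose (-2.6017, 2.7561, -0.7312)
step 4: θ'=-0.7312 (straight) → pose (-0.3685, 0.7529, -0.7312)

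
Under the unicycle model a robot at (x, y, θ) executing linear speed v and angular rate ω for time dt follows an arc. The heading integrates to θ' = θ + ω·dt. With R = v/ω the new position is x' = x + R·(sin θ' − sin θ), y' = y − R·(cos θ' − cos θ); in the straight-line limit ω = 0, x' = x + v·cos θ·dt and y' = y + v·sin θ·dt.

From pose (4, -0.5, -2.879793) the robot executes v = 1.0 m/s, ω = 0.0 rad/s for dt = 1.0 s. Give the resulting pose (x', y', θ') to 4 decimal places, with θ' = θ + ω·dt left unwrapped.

(3.0341, -0.7588, -2.8798)

θ' = -2.8798 + 0.0·1.0 = -2.8798
ω = 0 → straight: x' = 4 + 1.0·cos(-2.8798)·1.0 = 3.0341
y' = -0.5 + 1.0·sin(-2.8798)·1.0 = -0.7588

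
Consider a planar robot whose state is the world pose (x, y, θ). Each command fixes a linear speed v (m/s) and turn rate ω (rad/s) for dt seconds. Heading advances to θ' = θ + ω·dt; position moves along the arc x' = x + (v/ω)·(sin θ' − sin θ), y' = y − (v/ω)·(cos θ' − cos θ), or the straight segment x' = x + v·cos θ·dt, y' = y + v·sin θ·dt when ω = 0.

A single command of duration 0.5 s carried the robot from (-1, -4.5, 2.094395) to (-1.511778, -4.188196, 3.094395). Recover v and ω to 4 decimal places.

v = 1.2500, ω = 2.0000

Δθ = 3.094395 − 2.094395 = 1.000000
ω = Δθ/dt = 1.000000/0.5 = 2.0000
R = Δx/(sin θ' − sin θ) = 0.6250
v = R·ω = 0.6250·2.0000 = 1.2500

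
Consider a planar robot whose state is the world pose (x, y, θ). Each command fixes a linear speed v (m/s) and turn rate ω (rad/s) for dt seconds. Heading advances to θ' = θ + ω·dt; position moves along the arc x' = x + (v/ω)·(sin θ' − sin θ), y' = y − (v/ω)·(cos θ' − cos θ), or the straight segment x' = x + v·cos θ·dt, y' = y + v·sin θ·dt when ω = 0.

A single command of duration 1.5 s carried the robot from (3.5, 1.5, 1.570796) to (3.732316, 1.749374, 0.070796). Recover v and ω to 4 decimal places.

v = 0.2500, ω = -1.0000

Δθ = 0.070796 − 1.570796 = -1.500000
ω = Δθ/dt = -1.500000/1.5 = -1.0000
R = −Δy/(cos θ' − cos θ) = -0.2500
v = R·ω = -0.2500·-1.0000 = 0.2500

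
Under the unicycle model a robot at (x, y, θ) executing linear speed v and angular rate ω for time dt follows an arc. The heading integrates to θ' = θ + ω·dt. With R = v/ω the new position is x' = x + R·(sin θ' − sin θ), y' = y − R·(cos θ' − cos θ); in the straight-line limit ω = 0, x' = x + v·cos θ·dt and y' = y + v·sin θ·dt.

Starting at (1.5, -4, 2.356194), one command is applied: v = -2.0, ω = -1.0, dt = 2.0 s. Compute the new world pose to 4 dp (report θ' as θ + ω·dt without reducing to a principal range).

(0.7832, -7.2887, 0.3562)

θ' = 2.3562 + -1.0·2.0 = 0.3562
R = v/ω = -2.0/-1.0 = 2.0000
x' = 1.5 + 2.0000·(sin 0.3562 − sin 2.3562) = 0.7832
y' = -4 − 2.0000·(cos 0.3562 − cos 2.3562) = -7.2887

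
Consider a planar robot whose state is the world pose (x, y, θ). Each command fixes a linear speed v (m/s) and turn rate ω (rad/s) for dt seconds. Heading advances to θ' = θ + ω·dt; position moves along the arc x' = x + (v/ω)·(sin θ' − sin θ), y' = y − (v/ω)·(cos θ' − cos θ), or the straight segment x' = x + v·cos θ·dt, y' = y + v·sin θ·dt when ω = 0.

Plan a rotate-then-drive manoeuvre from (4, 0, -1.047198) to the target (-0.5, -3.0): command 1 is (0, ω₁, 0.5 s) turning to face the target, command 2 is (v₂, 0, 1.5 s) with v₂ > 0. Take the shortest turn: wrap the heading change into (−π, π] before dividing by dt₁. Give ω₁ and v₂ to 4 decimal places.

heading to target = atan2(-3−0, -0.5−4) = -2.5536
Δθ = wrap(-2.5536 − -1.0472) = -1.5064; ω₁ = Δθ/dt₁ = -3.0128
distance = √((-0.5−4)² + (-3−0)²) = 5.4083; v₂ = distance/dt₂ = 3.6056

ω₁ = -3.0128, v₂ = 3.6056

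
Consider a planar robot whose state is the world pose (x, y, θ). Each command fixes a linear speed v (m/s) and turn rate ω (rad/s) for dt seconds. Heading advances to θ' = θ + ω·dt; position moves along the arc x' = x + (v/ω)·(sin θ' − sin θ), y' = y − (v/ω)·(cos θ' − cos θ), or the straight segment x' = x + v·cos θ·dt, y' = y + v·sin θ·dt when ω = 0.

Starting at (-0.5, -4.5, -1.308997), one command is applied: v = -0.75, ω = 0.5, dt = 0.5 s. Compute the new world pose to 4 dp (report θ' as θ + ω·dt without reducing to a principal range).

θ' = -1.3090 + 0.5·0.5 = -1.0590
R = v/ω = -0.75/0.5 = -1.5000
x' = -0.5 + -1.5000·(sin -1.0590 − sin -1.3090) = -0.6411
y' = -4.5 − -1.5000·(cos -1.0590 − cos -1.3090) = -4.1536

(-0.6411, -4.1536, -1.0590)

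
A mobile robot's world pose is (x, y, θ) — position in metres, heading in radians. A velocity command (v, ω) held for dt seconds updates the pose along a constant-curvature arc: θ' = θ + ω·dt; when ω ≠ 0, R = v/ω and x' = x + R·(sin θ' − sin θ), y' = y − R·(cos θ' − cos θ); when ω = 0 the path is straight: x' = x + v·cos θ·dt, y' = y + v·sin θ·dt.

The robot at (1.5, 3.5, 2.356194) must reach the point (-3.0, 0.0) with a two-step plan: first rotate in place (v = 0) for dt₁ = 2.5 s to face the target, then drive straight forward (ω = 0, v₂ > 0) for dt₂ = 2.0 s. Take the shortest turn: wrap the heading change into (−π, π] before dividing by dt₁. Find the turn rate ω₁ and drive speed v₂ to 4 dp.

ω₁ = 0.5786, v₂ = 2.8504

heading to target = atan2(0−3.5, -3−1.5) = -2.4805
Δθ = wrap(-2.4805 − 2.3562) = 1.4464; ω₁ = Δθ/dt₁ = 0.5786
distance = √((-3−1.5)² + (0−3.5)²) = 5.7009; v₂ = distance/dt₂ = 2.8504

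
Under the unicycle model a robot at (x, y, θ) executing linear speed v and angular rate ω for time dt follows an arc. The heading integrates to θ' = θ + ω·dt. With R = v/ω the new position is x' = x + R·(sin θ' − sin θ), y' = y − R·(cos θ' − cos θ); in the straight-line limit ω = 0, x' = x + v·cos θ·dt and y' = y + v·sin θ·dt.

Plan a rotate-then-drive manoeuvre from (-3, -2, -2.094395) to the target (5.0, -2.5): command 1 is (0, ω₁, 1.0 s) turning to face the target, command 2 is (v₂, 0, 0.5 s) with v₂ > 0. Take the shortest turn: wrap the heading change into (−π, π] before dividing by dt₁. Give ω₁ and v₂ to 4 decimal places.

ω₁ = 2.0320, v₂ = 16.0312

heading to target = atan2(-2.5−-2, 5−-3) = -0.0624
Δθ = wrap(-0.0624 − -2.0944) = 2.0320; ω₁ = Δθ/dt₁ = 2.0320
distance = √((5−-3)² + (-2.5−-2)²) = 8.0156; v₂ = distance/dt₂ = 16.0312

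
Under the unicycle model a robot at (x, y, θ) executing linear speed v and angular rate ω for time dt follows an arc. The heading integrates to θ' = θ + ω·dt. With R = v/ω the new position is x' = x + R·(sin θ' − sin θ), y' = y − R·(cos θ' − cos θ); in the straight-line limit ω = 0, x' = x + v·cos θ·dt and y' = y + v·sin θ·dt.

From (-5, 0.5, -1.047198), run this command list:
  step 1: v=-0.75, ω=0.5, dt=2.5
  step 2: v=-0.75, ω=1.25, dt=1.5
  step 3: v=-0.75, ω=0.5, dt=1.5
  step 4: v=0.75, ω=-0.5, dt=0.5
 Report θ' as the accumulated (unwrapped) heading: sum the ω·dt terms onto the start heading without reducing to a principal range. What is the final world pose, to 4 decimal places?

(-6.4951, -0.1993, 2.5778)

step 1: θ'=0.2028 (R=-1.5000) → pose (-6.6012, 1.2193, 0.2028)
step 2: θ'=2.0778 (R=-0.6000) → pose (-7.0048, 0.3402, 2.0778)
step 3: θ'=2.8278 (R=-1.5000) → pose (-6.1565, -0.3582, 2.8278)
step 4: θ'=2.5778 (R=-1.5000) → pose (-6.4951, -0.1993, 2.5778)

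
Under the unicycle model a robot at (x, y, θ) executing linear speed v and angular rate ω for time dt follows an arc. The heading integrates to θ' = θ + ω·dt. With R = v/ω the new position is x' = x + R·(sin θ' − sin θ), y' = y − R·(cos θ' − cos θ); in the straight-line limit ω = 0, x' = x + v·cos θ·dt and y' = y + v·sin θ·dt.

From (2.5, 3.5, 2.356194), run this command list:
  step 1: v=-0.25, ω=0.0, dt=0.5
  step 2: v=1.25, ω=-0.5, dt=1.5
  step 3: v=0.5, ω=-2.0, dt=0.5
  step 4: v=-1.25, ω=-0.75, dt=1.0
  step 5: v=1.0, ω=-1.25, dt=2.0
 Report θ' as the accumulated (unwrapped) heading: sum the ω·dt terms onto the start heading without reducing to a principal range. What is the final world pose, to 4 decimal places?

(1.0440, 3.5308, -2.6438)

step 1: θ'=2.3562 (straight) → pose (2.5884, 3.4116, 2.3562)
step 2: θ'=1.6062 (R=-2.5000) → pose (1.8577, 5.0909, 1.6062)
step 3: θ'=0.6062 (R=-0.2500) → pose (1.9651, 5.3052, 0.6062)
step 4: θ'=-0.1438 (R=1.6667) → pose (0.7767, 5.0254, -0.1438)
step 5: θ'=-2.6438 (R=-0.8000) → pose (1.0440, 3.5308, -2.6438)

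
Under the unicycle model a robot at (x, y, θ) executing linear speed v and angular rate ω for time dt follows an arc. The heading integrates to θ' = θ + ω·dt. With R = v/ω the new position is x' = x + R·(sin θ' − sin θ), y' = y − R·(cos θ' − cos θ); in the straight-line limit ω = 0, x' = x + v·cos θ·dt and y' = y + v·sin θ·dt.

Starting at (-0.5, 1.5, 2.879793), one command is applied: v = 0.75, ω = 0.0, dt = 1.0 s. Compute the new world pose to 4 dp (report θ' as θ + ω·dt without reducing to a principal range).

θ' = 2.8798 + 0.0·1.0 = 2.8798
ω = 0 → straight: x' = -0.5 + 0.75·cos(2.8798)·1.0 = -1.2244
y' = 1.5 + 0.75·sin(2.8798)·1.0 = 1.6941

(-1.2244, 1.6941, 2.8798)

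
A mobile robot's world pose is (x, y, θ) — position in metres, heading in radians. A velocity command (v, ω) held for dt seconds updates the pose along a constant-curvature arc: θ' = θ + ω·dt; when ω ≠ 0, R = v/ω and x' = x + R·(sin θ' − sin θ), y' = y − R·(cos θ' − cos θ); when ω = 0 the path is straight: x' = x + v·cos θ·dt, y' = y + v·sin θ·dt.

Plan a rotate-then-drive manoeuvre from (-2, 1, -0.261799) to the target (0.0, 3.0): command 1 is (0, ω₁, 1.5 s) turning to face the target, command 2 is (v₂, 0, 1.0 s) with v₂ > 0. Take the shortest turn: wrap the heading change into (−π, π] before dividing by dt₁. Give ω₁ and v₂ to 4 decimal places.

ω₁ = 0.6981, v₂ = 2.8284

heading to target = atan2(3−1, 0−-2) = 0.7854
Δθ = wrap(0.7854 − -0.2618) = 1.0472; ω₁ = Δθ/dt₁ = 0.6981
distance = √((0−-2)² + (3−1)²) = 2.8284; v₂ = distance/dt₂ = 2.8284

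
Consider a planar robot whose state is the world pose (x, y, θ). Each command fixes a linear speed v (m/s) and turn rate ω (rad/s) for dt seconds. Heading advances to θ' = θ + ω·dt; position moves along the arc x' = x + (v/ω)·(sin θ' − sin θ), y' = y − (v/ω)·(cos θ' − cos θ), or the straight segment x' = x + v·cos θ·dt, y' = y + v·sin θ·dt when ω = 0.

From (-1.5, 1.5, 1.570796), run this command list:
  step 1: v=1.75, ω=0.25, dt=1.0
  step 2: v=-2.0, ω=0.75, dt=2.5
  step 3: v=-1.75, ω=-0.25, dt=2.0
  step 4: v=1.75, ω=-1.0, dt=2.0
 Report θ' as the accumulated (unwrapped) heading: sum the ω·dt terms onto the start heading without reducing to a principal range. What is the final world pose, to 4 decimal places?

(3.8510, 5.0499, 1.1958)

step 1: θ'=1.8208 (R=7.0000) → pose (-1.7176, 3.2318, 1.8208)
step 2: θ'=3.6958 (R=-2.6667) → pose (2.2695, 1.6241, 3.6958)
step 3: θ'=3.1958 (R=7.0000) → pose (5.5742, 2.6615, 3.1958)
step 4: θ'=1.1958 (R=-1.7500) → pose (3.8510, 5.0499, 1.1958)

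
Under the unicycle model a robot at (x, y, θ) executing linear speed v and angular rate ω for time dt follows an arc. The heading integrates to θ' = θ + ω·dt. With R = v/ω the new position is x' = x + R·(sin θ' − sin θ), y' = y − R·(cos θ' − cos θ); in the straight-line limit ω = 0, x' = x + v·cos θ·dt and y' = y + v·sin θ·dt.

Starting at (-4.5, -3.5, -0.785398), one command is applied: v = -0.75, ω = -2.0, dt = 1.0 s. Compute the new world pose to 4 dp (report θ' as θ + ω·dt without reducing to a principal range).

(-4.3656, -2.8834, -2.7854)

θ' = -0.7854 + -2.0·1.0 = -2.7854
R = v/ω = -0.75/-2.0 = 0.3750
x' = -4.5 + 0.3750·(sin -2.7854 − sin -0.7854) = -4.3656
y' = -3.5 − 0.3750·(cos -2.7854 − cos -0.7854) = -2.8834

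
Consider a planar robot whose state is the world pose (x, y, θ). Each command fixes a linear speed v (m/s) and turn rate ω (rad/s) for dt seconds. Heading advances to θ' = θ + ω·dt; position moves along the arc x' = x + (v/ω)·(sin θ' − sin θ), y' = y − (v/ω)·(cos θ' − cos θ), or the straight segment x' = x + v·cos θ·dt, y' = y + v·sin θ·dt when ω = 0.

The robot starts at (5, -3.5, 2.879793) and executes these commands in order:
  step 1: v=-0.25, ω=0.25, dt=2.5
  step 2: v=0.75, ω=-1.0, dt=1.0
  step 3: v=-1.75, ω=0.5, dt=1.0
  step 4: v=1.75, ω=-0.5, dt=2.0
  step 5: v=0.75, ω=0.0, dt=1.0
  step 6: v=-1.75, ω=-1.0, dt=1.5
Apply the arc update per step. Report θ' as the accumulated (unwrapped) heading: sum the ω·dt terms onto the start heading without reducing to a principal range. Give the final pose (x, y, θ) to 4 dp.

(2.7505, -3.6156, 0.5048)

step 1: θ'=3.5048 (R=-1.0000) → pose (5.6141, -3.4688, 3.5048)
step 2: θ'=2.5048 (R=-0.7500) → pose (4.9017, -3.3708, 2.5048)
step 3: θ'=3.0048 (R=-3.5000) → pose (6.5055, -4.0241, 3.0048)
step 4: θ'=2.0048 (R=-3.5000) → pose (3.8073, -2.0285, 2.0048)
step 5: θ'=2.0048 (straight) → pose (3.4920, -1.3480, 2.0048)
step 6: θ'=0.5048 (R=1.7500) → pose (2.7505, -3.6156, 0.5048)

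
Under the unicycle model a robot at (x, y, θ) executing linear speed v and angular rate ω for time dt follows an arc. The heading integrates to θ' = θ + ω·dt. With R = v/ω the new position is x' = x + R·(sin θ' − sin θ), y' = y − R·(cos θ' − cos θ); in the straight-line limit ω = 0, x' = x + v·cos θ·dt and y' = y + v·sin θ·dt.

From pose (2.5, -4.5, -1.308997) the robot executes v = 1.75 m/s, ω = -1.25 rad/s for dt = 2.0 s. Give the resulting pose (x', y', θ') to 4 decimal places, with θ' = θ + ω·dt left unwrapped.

θ' = -1.3090 + -1.25·2.0 = -3.8090
R = v/ω = 1.75/-1.25 = -1.4000
x' = 2.5 + -1.4000·(sin -3.8090 − sin -1.3090) = 0.2812
y' = -4.5 − -1.4000·(cos -3.8090 − cos -1.3090) = -5.9619

(0.2812, -5.9619, -3.8090)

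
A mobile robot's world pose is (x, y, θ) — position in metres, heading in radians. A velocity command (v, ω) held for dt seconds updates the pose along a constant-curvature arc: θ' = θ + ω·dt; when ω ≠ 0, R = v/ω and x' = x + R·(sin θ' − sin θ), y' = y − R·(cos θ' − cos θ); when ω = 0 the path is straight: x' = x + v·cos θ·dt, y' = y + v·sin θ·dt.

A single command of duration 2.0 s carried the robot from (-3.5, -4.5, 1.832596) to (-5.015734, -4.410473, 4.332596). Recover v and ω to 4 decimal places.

Δθ = 4.332596 − 1.832596 = 2.500000
ω = Δθ/dt = 2.500000/2.0 = 1.2500
R = Δx/(sin θ' − sin θ) = 0.8000
v = R·ω = 0.8000·1.2500 = 1.0000

v = 1.0000, ω = 1.2500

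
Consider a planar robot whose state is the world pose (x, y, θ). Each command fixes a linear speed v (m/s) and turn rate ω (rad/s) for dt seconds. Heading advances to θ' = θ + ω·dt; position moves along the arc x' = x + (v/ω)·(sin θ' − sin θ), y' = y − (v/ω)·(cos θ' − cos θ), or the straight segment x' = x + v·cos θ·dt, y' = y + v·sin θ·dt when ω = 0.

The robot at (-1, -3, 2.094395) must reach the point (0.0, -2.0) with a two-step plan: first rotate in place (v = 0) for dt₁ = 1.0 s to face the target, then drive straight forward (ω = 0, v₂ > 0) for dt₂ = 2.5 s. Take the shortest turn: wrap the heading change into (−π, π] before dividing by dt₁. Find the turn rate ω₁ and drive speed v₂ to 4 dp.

heading to target = atan2(-2−-3, 0−-1) = 0.7854
Δθ = wrap(0.7854 − 2.0944) = -1.3090; ω₁ = Δθ/dt₁ = -1.3090
distance = √((0−-1)² + (-2−-3)²) = 1.4142; v₂ = distance/dt₂ = 0.5657

ω₁ = -1.3090, v₂ = 0.5657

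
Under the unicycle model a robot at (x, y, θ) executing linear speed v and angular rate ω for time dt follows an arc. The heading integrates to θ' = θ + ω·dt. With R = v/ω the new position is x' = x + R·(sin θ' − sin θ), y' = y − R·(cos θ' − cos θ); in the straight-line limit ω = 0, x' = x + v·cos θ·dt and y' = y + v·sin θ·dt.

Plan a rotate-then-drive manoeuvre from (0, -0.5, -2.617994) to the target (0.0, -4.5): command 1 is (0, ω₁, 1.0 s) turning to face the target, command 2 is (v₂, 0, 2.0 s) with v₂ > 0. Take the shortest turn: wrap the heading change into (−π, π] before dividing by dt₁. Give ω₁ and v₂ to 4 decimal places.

heading to target = atan2(-4.5−-0.5, 0−0) = -1.5708
Δθ = wrap(-1.5708 − -2.6180) = 1.0472; ω₁ = Δθ/dt₁ = 1.0472
distance = √((0−0)² + (-4.5−-0.5)²) = 4.0000; v₂ = distance/dt₂ = 2.0000

ω₁ = 1.0472, v₂ = 2.0000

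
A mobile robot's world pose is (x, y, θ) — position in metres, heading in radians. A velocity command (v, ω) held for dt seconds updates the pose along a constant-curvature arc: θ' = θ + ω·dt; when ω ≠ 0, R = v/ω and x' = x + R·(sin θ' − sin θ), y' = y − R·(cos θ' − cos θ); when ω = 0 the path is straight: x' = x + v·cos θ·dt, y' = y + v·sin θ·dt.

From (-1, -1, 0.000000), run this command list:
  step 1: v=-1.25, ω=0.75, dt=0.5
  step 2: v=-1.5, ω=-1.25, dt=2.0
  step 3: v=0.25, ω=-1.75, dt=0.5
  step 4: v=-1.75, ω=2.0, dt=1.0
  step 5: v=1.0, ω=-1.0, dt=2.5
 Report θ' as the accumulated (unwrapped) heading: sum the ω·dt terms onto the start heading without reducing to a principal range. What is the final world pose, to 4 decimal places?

(-3.7511, 0.4283, -3.5000)

step 1: θ'=0.3750 (R=-1.6667) → pose (-1.6105, -1.1158, 0.3750)
step 2: θ'=-2.1250 (R=1.2000) → pose (-3.0704, 0.6323, -2.1250)
step 3: θ'=-3.0000 (R=-0.1429) → pose (-3.1717, 0.5661, -3.0000)
step 4: θ'=-1.0000 (R=-0.8750) → pose (-2.5589, 1.9051, -1.0000)
step 5: θ'=-3.5000 (R=-1.0000) → pose (-3.7511, 0.4283, -3.5000)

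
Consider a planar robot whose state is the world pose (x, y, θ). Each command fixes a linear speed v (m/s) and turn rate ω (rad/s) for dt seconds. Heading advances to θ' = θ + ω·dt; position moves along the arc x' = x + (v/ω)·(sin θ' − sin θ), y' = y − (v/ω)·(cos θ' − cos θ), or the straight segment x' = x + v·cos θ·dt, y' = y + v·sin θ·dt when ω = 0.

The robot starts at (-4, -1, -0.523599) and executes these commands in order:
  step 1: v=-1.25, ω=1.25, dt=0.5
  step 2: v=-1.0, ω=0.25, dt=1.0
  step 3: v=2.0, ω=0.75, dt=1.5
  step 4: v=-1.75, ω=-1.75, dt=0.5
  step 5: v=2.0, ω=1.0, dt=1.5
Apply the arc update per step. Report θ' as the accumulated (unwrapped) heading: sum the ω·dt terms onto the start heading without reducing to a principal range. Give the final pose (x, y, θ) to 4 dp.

(-3.6726, 3.0882, 2.1014)

step 1: θ'=0.1014 (R=-1.0000) → pose (-4.6012, -0.8712, 0.1014)
step 2: θ'=0.3514 (R=-4.0000) → pose (-5.5732, -1.0950, 0.3514)
step 3: θ'=1.4764 (R=2.6667) → pose (-3.8363, 1.1573, 1.4764)
step 4: θ'=0.6014 (R=1.0000) → pose (-4.2660, 0.4270, 0.6014)
step 5: θ'=2.1014 (R=2.0000) → pose (-3.6726, 3.0882, 2.1014)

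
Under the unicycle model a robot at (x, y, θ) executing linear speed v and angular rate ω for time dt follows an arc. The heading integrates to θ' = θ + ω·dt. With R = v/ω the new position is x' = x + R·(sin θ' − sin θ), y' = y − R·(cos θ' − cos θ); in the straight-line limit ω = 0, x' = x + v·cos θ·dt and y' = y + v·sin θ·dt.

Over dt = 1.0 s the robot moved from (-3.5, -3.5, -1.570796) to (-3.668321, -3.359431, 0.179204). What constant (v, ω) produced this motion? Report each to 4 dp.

v = -0.2500, ω = 1.7500

Δθ = 0.179204 − -1.570796 = 1.750000
ω = Δθ/dt = 1.750000/1.0 = 1.7500
R = Δx/(sin θ' − sin θ) = -0.1429
v = R·ω = -0.1429·1.7500 = -0.2500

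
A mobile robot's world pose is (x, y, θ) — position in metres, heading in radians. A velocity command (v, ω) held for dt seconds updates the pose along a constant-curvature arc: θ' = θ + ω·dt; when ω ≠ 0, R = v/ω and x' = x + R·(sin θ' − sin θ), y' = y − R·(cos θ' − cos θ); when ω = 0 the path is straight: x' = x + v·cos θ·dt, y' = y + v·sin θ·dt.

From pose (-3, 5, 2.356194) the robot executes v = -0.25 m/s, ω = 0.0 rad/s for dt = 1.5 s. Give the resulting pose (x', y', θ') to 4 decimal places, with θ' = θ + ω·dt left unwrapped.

(-2.7348, 4.7348, 2.3562)

θ' = 2.3562 + 0.0·1.5 = 2.3562
ω = 0 → straight: x' = -3 + -0.25·cos(2.3562)·1.5 = -2.7348
y' = 5 + -0.25·sin(2.3562)·1.5 = 4.7348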